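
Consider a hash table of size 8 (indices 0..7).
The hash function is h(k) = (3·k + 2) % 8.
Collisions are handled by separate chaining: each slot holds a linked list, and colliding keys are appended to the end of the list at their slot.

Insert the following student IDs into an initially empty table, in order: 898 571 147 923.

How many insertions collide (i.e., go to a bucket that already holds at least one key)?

2

Insert 898: h=0, bucket 0 empty → new chain.
Insert 571: h=3, bucket 3 empty → new chain.
Insert 147: h=3, bucket 3 nonempty → append to chain.
Insert 923: h=3, bucket 3 nonempty → append to chain.
Final buckets:
0: 898
1: .
2: .
3: 571 -> 147 -> 923
4: .
5: .
6: .
7: .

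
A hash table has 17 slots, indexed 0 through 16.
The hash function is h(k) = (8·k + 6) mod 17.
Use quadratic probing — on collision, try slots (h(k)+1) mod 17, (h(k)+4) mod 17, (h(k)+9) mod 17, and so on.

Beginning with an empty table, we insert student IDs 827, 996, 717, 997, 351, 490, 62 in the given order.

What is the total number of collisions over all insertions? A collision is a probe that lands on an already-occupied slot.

10

Insert 827: h=9, slot 9 empty => index 9.
Insert 996: h=1, slot 1 empty => index 1.
Insert 717: h=13, slot 13 empty => index 13.
Insert 997: h=9, slot 9 occupied => index 10.
Insert 351: h=9, slots 9,10,13,1 occupied => index 8.
Insert 490: h=16, slot 16 empty => index 16.
Insert 62: h=9, slots 9,10,13,1,8 occupied => index 0.
Table: [62, 996, ∅, ∅, ∅, ∅, ∅, ∅, 351, 827, 997, ∅, ∅, 717, ∅, ∅, 490]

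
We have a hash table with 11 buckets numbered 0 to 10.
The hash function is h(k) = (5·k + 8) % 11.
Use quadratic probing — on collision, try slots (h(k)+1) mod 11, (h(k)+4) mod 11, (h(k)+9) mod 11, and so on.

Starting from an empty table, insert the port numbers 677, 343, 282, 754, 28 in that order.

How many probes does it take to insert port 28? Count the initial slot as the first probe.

Insert 677: h=5, slot 5 empty → index 5.
Insert 343: h=7, slot 7 empty → index 7.
Insert 282: h=10, slot 10 empty → index 10.
Insert 754: h=5, slot 5 occupied → index 6.
Insert 28: h=5, slots 5,6 occupied → index 9.
Table: [∅, ∅, ∅, ∅, ∅, 677, 754, 343, ∅, 28, 282]

3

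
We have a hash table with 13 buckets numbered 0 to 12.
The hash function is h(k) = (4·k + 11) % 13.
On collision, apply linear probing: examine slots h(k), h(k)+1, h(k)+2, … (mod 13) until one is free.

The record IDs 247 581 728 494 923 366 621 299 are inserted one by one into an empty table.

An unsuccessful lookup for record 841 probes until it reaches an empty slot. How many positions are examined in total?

2

247: h=11 -> slot 11
581: h=8 -> slot 8
728: h=11, probe 11,12 -> slot 12
494: h=11, probe 11,12,0 -> slot 0
923: h=11, probe 11,12,0,1 -> slot 1
366: h=6 -> slot 6
621: h=12, probe 12,0,1,2 -> slot 2
299: h=11, probe 11,12,0,1,2,3 -> slot 3
Table: [494, 923, 621, 299, ., ., 366, ., 581, ., ., 247, 728]
Lookup 841: h=8, probe 8,9 → slot 9 empty, not found.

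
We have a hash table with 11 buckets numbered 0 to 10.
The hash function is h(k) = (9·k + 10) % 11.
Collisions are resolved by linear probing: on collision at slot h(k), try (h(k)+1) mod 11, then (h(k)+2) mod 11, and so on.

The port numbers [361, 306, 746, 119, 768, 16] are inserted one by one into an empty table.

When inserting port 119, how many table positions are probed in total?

4

361 hashes to 3; slot 3 is free → place at 3.
306 hashes to 3; 3 taken → place at 4.
746 hashes to 3; 3,4 taken → place at 5.
119 hashes to 3; 3,4,5 taken → place at 6.
768 hashes to 3; 3,4,5,6 taken → place at 7.
16 hashes to 0; slot 0 is free → place at 0.
Table: [16, —, —, 361, 306, 746, 119, 768, —, —, —]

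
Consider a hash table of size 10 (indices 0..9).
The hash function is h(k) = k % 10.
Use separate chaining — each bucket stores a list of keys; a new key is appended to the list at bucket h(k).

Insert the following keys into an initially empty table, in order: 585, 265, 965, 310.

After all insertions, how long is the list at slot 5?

3

585 -> bucket 5
265 -> bucket 5 (collision)
965 -> bucket 5 (collision)
310 -> bucket 0
Final buckets:
0: 310
1: _
2: _
3: _
4: _
5: 585 -> 265 -> 965
6: _
7: _
8: _
9: _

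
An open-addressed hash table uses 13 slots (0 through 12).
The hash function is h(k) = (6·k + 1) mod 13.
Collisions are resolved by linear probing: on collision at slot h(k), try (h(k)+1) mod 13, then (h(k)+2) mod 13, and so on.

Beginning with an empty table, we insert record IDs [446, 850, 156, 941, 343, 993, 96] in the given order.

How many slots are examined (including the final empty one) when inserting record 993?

Insert 446: h=12, slot 12 empty → index 12.
Insert 850: h=5, slot 5 empty → index 5.
Insert 156: h=1, slot 1 empty → index 1.
Insert 941: h=5, slot 5 occupied → index 6.
Insert 343: h=5, slots 5,6 occupied → index 7.
Insert 993: h=5, slots 5,6,7 occupied → index 8.
Insert 96: h=5, slots 5,6,7,8 occupied → index 9.
Table: [., 156, ., ., ., 850, 941, 343, 993, 96, ., ., 446]

4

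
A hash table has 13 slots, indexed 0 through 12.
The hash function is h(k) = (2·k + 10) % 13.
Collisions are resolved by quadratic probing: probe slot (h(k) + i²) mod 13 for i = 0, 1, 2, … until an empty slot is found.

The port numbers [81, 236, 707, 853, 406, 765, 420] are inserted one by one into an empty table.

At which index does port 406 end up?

4

81 hashes to 3; slot 3 is free -> place at 3.
236 hashes to 1; slot 1 is free -> place at 1.
707 hashes to 7; slot 7 is free -> place at 7.
853 hashes to 0; slot 0 is free -> place at 0.
406 hashes to 3; 3 taken -> place at 4.
765 hashes to 6; slot 6 is free -> place at 6.
420 hashes to 5; slot 5 is free -> place at 5.
Table: [853, 236, ∅, 81, 406, 420, 765, 707, ∅, ∅, ∅, ∅, ∅]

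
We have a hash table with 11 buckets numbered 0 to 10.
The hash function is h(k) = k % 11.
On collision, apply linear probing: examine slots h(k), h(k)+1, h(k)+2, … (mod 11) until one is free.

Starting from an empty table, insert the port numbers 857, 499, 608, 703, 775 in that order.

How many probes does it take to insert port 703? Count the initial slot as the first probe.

857: h=10 → slot 10
499: h=4 → slot 4
608: h=3 → slot 3
703: h=10, probe 10,0 → slot 0
775: h=5 → slot 5
Table: [703, _, _, 608, 499, 775, _, _, _, _, 857]

2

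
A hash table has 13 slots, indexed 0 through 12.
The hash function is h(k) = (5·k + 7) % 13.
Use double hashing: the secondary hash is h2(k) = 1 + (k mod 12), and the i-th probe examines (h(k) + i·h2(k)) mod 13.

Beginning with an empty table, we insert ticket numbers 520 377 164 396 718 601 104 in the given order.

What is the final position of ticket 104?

3

520: h=7 → slot 7
377: h=7, h2=6, probe 7,0 → slot 0
164: h=8 → slot 8
396: h=11 → slot 11
718: h=9 → slot 9
601: h=9, h2=2, probe 9,11,0,2 → slot 2
104: h=7, h2=9, probe 7,3 → slot 3
Table: [377, -, 601, 104, -, -, -, 520, 164, 718, -, 396, -]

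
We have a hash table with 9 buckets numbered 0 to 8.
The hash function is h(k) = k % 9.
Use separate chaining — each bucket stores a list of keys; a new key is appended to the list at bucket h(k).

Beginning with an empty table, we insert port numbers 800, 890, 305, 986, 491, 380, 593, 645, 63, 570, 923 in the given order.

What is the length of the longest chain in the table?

4

Insert 800: h=8, bucket 8 empty → new chain.
Insert 890: h=8, bucket 8 nonempty → append to chain.
Insert 305: h=8, bucket 8 nonempty → append to chain.
Insert 986: h=5, bucket 5 empty → new chain.
Insert 491: h=5, bucket 5 nonempty → append to chain.
Insert 380: h=2, bucket 2 empty → new chain.
Insert 593: h=8, bucket 8 nonempty → append to chain.
Insert 645: h=6, bucket 6 empty → new chain.
Insert 63: h=0, bucket 0 empty → new chain.
Insert 570: h=3, bucket 3 empty → new chain.
Insert 923: h=5, bucket 5 nonempty → append to chain.
Final buckets:
0: 63
1: ∅
2: 380
3: 570
4: ∅
5: 986 -> 491 -> 923
6: 645
7: ∅
8: 800 -> 890 -> 305 -> 593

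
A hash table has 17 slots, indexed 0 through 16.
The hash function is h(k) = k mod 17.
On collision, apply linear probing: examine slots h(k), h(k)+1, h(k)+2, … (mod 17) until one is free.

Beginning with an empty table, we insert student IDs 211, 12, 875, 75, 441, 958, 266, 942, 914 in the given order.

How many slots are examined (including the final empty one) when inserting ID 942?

4

Insert 211: h=7, slot 7 empty → index 7.
Insert 12: h=12, slot 12 empty → index 12.
Insert 875: h=8, slot 8 empty → index 8.
Insert 75: h=7, slots 7,8 occupied → index 9.
Insert 441: h=16, slot 16 empty → index 16.
Insert 958: h=6, slot 6 empty → index 6.
Insert 266: h=11, slot 11 empty → index 11.
Insert 942: h=7, slots 7,8,9 occupied → index 10.
Insert 914: h=13, slot 13 empty → index 13.
Table: [-, -, -, -, -, -, 958, 211, 875, 75, 942, 266, 12, 914, -, -, 441]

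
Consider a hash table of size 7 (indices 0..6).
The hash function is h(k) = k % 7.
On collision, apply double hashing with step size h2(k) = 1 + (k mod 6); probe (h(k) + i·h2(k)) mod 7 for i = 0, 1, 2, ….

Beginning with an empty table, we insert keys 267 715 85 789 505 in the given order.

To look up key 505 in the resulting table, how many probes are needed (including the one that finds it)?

4

267: h=1 → slot 1
715: h=1, h2=2, probe 1,3 → slot 3
85: h=1, h2=2, probe 1,3,5 → slot 5
789: h=5, h2=4, probe 5,2 → slot 2
505: h=1, h2=2, probe 1,3,5,0 → slot 0
Table: [505, 267, 789, 715, —, 85, —]
Lookup 505: h=1, h2=2, probe 1,3,5,0 → found at 0.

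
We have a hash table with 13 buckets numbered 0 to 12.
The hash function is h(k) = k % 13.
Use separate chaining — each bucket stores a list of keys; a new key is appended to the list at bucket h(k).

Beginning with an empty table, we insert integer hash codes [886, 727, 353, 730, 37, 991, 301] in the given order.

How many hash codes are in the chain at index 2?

886 -> bucket 2
727 -> bucket 12
353 -> bucket 2 (collision)
730 -> bucket 2 (collision)
37 -> bucket 11
991 -> bucket 3
301 -> bucket 2 (collision)
Final buckets:
0: -
1: -
2: 886 -> 353 -> 730 -> 301
3: 991
4: -
5: -
6: -
7: -
8: -
9: -
10: -
11: 37
12: 727

4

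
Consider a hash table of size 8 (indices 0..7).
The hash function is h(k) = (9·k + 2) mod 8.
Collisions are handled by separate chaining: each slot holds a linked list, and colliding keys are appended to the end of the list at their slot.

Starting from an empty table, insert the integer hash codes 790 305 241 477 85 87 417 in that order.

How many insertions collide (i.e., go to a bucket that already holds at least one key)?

3

Insert 790: h=0, bucket 0 empty → new chain.
Insert 305: h=3, bucket 3 empty → new chain.
Insert 241: h=3, bucket 3 nonempty → append to chain.
Insert 477: h=7, bucket 7 empty → new chain.
Insert 85: h=7, bucket 7 nonempty → append to chain.
Insert 87: h=1, bucket 1 empty → new chain.
Insert 417: h=3, bucket 3 nonempty → append to chain.
Final buckets:
0: 790
1: 87
2: —
3: 305 -> 241 -> 417
4: —
5: —
6: —
7: 477 -> 85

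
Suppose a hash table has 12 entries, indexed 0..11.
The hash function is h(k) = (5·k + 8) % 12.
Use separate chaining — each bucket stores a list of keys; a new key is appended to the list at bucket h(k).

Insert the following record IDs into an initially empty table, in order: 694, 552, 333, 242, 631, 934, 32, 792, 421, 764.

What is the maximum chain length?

2

694 → bucket 10
552 → bucket 8
333 → bucket 5
242 → bucket 6
631 → bucket 7
934 → bucket 10 (collision)
32 → bucket 0
792 → bucket 8 (collision)
421 → bucket 1
764 → bucket 0 (collision)
Final buckets:
0: 32 -> 764
1: 421
2: .
3: .
4: .
5: 333
6: 242
7: 631
8: 552 -> 792
9: .
10: 694 -> 934
11: .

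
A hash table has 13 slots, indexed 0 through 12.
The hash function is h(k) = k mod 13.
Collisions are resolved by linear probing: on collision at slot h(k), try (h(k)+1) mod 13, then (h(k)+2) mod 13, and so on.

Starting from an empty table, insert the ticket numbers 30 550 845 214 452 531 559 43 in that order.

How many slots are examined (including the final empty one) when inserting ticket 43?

4

Insert 30: h=4, slot 4 empty → index 4.
Insert 550: h=4, slot 4 occupied → index 5.
Insert 845: h=0, slot 0 empty → index 0.
Insert 214: h=6, slot 6 empty → index 6.
Insert 452: h=10, slot 10 empty → index 10.
Insert 531: h=11, slot 11 empty → index 11.
Insert 559: h=0, slot 0 occupied → index 1.
Insert 43: h=4, slots 4,5,6 occupied → index 7.
Table: [845, 559, _, _, 30, 550, 214, 43, _, _, 452, 531, _]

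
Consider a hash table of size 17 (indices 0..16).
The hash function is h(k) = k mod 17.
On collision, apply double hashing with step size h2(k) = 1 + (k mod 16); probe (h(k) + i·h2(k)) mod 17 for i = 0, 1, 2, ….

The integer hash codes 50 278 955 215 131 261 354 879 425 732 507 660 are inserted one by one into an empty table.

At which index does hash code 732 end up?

50 hashes to 16; slot 16 is free => place at 16.
278 hashes to 6; slot 6 is free => place at 6.
955 hashes to 3; slot 3 is free => place at 3.
215 hashes to 11; slot 11 is free => place at 11.
131 hashes to 12; slot 12 is free => place at 12.
261 hashes to 6, h2=6; 6,12 taken => place at 1.
354 hashes to 14; slot 14 is free => place at 14.
879 hashes to 12, h2=16; 12,11 taken => place at 10.
425 hashes to 0; slot 0 is free => place at 0.
732 hashes to 1, h2=13; 1,14,10,6 taken => place at 2.
507 hashes to 14, h2=12; 14 taken => place at 9.
660 hashes to 14, h2=5; 14,2 taken => place at 7.
Table: [425, 261, 732, 955, —, —, 278, 660, —, 507, 879, 215, 131, —, 354, —, 50]

2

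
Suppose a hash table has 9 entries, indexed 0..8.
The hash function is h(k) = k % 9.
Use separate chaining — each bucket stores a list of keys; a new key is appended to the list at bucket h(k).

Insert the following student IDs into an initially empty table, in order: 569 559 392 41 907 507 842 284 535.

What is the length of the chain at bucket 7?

1

569 → bucket 2
559 → bucket 1
392 → bucket 5
41 → bucket 5 (collision)
907 → bucket 7
507 → bucket 3
842 → bucket 5 (collision)
284 → bucket 5 (collision)
535 → bucket 4
Final buckets:
0: _
1: 559
2: 569
3: 507
4: 535
5: 392 -> 41 -> 842 -> 284
6: _
7: 907
8: _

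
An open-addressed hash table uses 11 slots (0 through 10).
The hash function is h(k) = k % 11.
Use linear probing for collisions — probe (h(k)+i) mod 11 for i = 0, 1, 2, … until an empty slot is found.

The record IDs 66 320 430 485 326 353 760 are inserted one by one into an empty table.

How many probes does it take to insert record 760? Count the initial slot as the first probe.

5

Insert 66: h=0, slot 0 empty => index 0.
Insert 320: h=1, slot 1 empty => index 1.
Insert 430: h=1, slot 1 occupied => index 2.
Insert 485: h=1, slots 1,2 occupied => index 3.
Insert 326: h=7, slot 7 empty => index 7.
Insert 353: h=1, slots 1,2,3 occupied => index 4.
Insert 760: h=1, slots 1,2,3,4 occupied => index 5.
Table: [66, 320, 430, 485, 353, 760, ., 326, ., ., .]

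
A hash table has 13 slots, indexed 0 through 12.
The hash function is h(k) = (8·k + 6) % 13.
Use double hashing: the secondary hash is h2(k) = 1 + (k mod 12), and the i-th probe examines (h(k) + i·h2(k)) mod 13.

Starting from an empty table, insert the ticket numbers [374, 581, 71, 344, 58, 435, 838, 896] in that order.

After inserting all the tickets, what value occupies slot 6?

435

Insert 374: h=8, slot 8 empty → index 8.
Insert 581: h=0, slot 0 empty → index 0.
Insert 71: h=2, slot 2 empty → index 2.
Insert 344: h=2, h2=9, slot 2 occupied → index 11.
Insert 58: h=2, h2=11, slots 2,0,11 occupied → index 9.
Insert 435: h=2, h2=4, slot 2 occupied → index 6.
Insert 838: h=2, h2=11, slots 2,0,11,9 occupied → index 7.
Insert 896: h=11, h2=9, slots 11,7 occupied → index 3.
Table: [581, —, 71, 896, —, —, 435, 838, 374, 58, —, 344, —]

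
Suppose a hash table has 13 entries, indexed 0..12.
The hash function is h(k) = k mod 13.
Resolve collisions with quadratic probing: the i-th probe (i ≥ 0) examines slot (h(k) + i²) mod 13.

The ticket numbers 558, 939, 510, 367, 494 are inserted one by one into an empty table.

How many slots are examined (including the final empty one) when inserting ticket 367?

3

558 hashes to 12; slot 12 is free -> place at 12.
939 hashes to 3; slot 3 is free -> place at 3.
510 hashes to 3; 3 taken -> place at 4.
367 hashes to 3; 3,4 taken -> place at 7.
494 hashes to 0; slot 0 is free -> place at 0.
Table: [494, -, -, 939, 510, -, -, 367, -, -, -, -, 558]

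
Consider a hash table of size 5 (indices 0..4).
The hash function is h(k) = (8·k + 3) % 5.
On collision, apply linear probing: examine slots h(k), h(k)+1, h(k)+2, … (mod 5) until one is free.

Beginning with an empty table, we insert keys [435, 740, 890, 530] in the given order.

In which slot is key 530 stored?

1

435 hashes to 3; slot 3 is free → place at 3.
740 hashes to 3; 3 taken → place at 4.
890 hashes to 3; 3,4 taken → place at 0.
530 hashes to 3; 3,4,0 taken → place at 1.
Table: [890, 530, ., 435, 740]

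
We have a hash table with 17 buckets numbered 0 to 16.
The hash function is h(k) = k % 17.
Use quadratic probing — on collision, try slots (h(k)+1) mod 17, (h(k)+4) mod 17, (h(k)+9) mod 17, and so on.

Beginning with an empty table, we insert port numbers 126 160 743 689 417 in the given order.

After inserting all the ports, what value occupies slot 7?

Insert 126: h=7, slot 7 empty => index 7.
Insert 160: h=7, slot 7 occupied => index 8.
Insert 743: h=12, slot 12 empty => index 12.
Insert 689: h=9, slot 9 empty => index 9.
Insert 417: h=9, slot 9 occupied => index 10.
Table: [-, -, -, -, -, -, -, 126, 160, 689, 417, -, 743, -, -, -, -]

126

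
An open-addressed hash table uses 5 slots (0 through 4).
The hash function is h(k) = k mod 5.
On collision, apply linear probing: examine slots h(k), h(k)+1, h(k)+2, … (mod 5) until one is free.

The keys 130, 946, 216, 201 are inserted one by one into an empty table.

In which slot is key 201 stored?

130: h=0 → slot 0
946: h=1 → slot 1
216: h=1, probe 1,2 → slot 2
201: h=1, probe 1,2,3 → slot 3
Table: [130, 946, 216, 201, —]

3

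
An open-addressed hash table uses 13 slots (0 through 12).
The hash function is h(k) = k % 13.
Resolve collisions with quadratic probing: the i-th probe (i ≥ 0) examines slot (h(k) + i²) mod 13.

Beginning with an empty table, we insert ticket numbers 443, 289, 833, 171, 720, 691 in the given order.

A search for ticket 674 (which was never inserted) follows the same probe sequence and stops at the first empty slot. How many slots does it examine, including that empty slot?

443 hashes to 1; slot 1 is free => place at 1.
289 hashes to 3; slot 3 is free => place at 3.
833 hashes to 1; 1 taken => place at 2.
171 hashes to 2; 2,3 taken => place at 6.
720 hashes to 5; slot 5 is free => place at 5.
691 hashes to 2; 2,3,6 taken => place at 11.
Table: [—, 443, 833, 289, —, 720, 171, —, —, —, —, 691, —]
Lookup 674: h=11, probe 11,12 → slot 12 empty, not found.

2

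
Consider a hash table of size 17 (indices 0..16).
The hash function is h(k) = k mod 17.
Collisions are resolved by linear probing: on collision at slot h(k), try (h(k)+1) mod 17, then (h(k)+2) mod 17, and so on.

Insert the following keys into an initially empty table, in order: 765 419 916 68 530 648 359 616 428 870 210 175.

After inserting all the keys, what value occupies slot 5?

616

765: h=0 => slot 0
419: h=11 => slot 11
916: h=15 => slot 15
68: h=0, probe 0,1 => slot 1
530: h=3 => slot 3
648: h=2 => slot 2
359: h=2, probe 2,3,4 => slot 4
616: h=4, probe 4,5 => slot 5
428: h=3, probe 3,4,5,6 => slot 6
870: h=3, probe 3,4,5,6,7 => slot 7
210: h=6, probe 6,7,8 => slot 8
175: h=5, probe 5,6,7,8,9 => slot 9
Table: [765, 68, 648, 530, 359, 616, 428, 870, 210, 175, ∅, 419, ∅, ∅, ∅, 916, ∅]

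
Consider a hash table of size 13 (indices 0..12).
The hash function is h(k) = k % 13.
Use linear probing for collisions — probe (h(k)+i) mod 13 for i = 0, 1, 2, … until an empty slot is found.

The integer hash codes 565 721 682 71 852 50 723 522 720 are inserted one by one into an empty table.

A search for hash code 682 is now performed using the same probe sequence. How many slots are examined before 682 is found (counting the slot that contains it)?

565 hashes to 6; slot 6 is free → place at 6.
721 hashes to 6; 6 taken → place at 7.
682 hashes to 6; 6,7 taken → place at 8.
71 hashes to 6; 6,7,8 taken → place at 9.
852 hashes to 7; 7,8,9 taken → place at 10.
50 hashes to 11; slot 11 is free → place at 11.
723 hashes to 8; 8,9,10,11 taken → place at 12.
522 hashes to 2; slot 2 is free → place at 2.
720 hashes to 5; slot 5 is free → place at 5.
Table: [-, -, 522, -, -, 720, 565, 721, 682, 71, 852, 50, 723]
Lookup 682: h=6, probe 6,7,8 → found at 8.

3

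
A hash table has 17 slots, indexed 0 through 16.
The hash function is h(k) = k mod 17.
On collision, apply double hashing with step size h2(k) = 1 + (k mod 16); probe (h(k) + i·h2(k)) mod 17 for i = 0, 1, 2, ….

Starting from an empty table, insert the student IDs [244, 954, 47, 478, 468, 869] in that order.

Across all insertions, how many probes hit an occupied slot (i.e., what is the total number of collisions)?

2

244 hashes to 6; slot 6 is free => place at 6.
954 hashes to 2; slot 2 is free => place at 2.
47 hashes to 13; slot 13 is free => place at 13.
478 hashes to 2, h2=15; 2 taken => place at 0.
468 hashes to 9; slot 9 is free => place at 9.
869 hashes to 2, h2=6; 2 taken => place at 8.
Table: [478, ∅, 954, ∅, ∅, ∅, 244, ∅, 869, 468, ∅, ∅, ∅, 47, ∅, ∅, ∅]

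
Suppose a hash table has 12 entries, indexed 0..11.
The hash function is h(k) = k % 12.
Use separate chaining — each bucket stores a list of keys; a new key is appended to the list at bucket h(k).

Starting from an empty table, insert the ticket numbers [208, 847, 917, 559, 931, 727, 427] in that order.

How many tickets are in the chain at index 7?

208 -> bucket 4
847 -> bucket 7
917 -> bucket 5
559 -> bucket 7 (collision)
931 -> bucket 7 (collision)
727 -> bucket 7 (collision)
427 -> bucket 7 (collision)
Final buckets:
0: -
1: -
2: -
3: -
4: 208
5: 917
6: -
7: 847 -> 559 -> 931 -> 727 -> 427
8: -
9: -
10: -
11: -

5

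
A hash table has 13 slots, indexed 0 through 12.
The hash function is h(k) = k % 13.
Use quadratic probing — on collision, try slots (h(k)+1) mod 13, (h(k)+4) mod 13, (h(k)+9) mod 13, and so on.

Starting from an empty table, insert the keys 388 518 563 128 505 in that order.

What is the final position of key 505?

Insert 388: h=11, slot 11 empty -> index 11.
Insert 518: h=11, slot 11 occupied -> index 12.
Insert 563: h=4, slot 4 empty -> index 4.
Insert 128: h=11, slots 11,12 occupied -> index 2.
Insert 505: h=11, slots 11,12,2 occupied -> index 7.
Table: [—, —, 128, —, 563, —, —, 505, —, —, —, 388, 518]

7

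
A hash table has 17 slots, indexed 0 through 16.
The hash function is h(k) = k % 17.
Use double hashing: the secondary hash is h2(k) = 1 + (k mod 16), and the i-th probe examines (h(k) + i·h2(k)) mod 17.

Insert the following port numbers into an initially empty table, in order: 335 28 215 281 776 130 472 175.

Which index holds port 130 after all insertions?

Insert 335: h=12, slot 12 empty => index 12.
Insert 28: h=11, slot 11 empty => index 11.
Insert 215: h=11, h2=8, slot 11 occupied => index 2.
Insert 281: h=9, slot 9 empty => index 9.
Insert 776: h=11, h2=9, slot 11 occupied => index 3.
Insert 130: h=11, h2=3, slot 11 occupied => index 14.
Insert 472: h=13, slot 13 empty => index 13.
Insert 175: h=5, slot 5 empty => index 5.
Table: [-, -, 215, 776, -, 175, -, -, -, 281, -, 28, 335, 472, 130, -, -]

14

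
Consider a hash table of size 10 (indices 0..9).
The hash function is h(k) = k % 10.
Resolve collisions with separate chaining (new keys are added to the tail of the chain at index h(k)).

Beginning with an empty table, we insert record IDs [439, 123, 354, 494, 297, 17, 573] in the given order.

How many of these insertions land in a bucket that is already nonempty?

Insert 439: h=9, bucket 9 empty -> new chain.
Insert 123: h=3, bucket 3 empty -> new chain.
Insert 354: h=4, bucket 4 empty -> new chain.
Insert 494: h=4, bucket 4 nonempty -> append to chain.
Insert 297: h=7, bucket 7 empty -> new chain.
Insert 17: h=7, bucket 7 nonempty -> append to chain.
Insert 573: h=3, bucket 3 nonempty -> append to chain.
Final buckets:
0: _
1: _
2: _
3: 123 -> 573
4: 354 -> 494
5: _
6: _
7: 297 -> 17
8: _
9: 439

3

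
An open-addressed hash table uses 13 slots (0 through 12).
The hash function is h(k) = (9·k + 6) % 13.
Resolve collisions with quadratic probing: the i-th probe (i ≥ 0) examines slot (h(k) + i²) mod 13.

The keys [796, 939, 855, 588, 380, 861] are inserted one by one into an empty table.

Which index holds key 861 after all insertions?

796 hashes to 7; slot 7 is free → place at 7.
939 hashes to 7; 7 taken → place at 8.
855 hashes to 5; slot 5 is free → place at 5.
588 hashes to 7; 7,8 taken → place at 11.
380 hashes to 7; 7,8,11 taken → place at 3.
861 hashes to 7; 7,8,11,3 taken → place at 10.
Table: [∅, ∅, ∅, 380, ∅, 855, ∅, 796, 939, ∅, 861, 588, ∅]

10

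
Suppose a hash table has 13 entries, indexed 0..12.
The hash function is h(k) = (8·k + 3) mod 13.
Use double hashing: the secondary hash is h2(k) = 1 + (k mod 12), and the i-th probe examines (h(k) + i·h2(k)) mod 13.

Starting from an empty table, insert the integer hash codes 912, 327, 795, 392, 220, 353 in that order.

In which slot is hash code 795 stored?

Insert 912: h=6, slot 6 empty => index 6.
Insert 327: h=6, h2=4, slot 6 occupied => index 10.
Insert 795: h=6, h2=4, slots 6,10 occupied => index 1.
Insert 392: h=6, h2=9, slot 6 occupied => index 2.
Insert 220: h=8, slot 8 empty => index 8.
Insert 353: h=6, h2=6, slot 6 occupied => index 12.
Table: [., 795, 392, ., ., ., 912, ., 220, ., 327, ., 353]

1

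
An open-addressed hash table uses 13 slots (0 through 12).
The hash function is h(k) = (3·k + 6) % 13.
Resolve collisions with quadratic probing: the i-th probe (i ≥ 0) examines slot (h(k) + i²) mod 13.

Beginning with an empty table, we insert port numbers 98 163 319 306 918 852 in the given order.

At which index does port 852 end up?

0

98: h=1 => slot 1
163: h=1, probe 1,2 => slot 2
319: h=1, probe 1,2,5 => slot 5
306: h=1, probe 1,2,5,10 => slot 10
918: h=4 => slot 4
852: h=1, probe 1,2,5,10,4,0 => slot 0
Table: [852, 98, 163, ∅, 918, 319, ∅, ∅, ∅, ∅, 306, ∅, ∅]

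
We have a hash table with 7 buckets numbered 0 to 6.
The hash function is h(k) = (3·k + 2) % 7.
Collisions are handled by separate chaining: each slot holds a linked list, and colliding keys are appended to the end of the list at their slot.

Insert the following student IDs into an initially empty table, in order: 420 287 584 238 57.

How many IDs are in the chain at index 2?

420 -> bucket 2
287 -> bucket 2 (collision)
584 -> bucket 4
238 -> bucket 2 (collision)
57 -> bucket 5
Final buckets:
0: —
1: —
2: 420 -> 287 -> 238
3: —
4: 584
5: 57
6: —

3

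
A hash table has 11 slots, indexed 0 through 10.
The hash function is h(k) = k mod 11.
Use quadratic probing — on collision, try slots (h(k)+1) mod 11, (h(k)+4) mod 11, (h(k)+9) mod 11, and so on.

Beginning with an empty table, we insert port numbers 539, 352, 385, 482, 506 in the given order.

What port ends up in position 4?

539: h=0 => slot 0
352: h=0, probe 0,1 => slot 1
385: h=0, probe 0,1,4 => slot 4
482: h=9 => slot 9
506: h=0, probe 0,1,4,9,5 => slot 5
Table: [539, 352, _, _, 385, 506, _, _, _, 482, _]

385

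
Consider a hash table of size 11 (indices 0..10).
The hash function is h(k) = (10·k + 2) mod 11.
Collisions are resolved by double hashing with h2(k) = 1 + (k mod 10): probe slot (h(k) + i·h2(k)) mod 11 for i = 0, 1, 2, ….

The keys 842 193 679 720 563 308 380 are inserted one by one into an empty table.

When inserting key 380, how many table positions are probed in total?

3

842: h=7 → slot 7
193: h=7, h2=4, probe 7,0 → slot 0
679: h=5 → slot 5
720: h=8 → slot 8
563: h=0, h2=4, probe 0,4 → slot 4
308: h=2 → slot 2
380: h=7, h2=1, probe 7,8,9 → slot 9
Table: [193, -, 308, -, 563, 679, -, 842, 720, 380, -]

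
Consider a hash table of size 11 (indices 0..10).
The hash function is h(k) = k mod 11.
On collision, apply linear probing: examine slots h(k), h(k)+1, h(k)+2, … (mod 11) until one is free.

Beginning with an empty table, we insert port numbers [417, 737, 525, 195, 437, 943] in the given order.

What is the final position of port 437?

1

417 hashes to 10; slot 10 is free -> place at 10.
737 hashes to 0; slot 0 is free -> place at 0.
525 hashes to 8; slot 8 is free -> place at 8.
195 hashes to 8; 8 taken -> place at 9.
437 hashes to 8; 8,9,10,0 taken -> place at 1.
943 hashes to 8; 8,9,10,0,1 taken -> place at 2.
Table: [737, 437, 943, —, —, —, —, —, 525, 195, 417]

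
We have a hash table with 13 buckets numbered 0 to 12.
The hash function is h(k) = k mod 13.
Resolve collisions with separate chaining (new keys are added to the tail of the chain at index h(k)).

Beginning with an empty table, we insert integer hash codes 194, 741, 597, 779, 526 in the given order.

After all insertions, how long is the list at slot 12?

194 -> bucket 12
741 -> bucket 0
597 -> bucket 12 (collision)
779 -> bucket 12 (collision)
526 -> bucket 6
Final buckets:
0: 741
1: ∅
2: ∅
3: ∅
4: ∅
5: ∅
6: 526
7: ∅
8: ∅
9: ∅
10: ∅
11: ∅
12: 194 -> 597 -> 779

3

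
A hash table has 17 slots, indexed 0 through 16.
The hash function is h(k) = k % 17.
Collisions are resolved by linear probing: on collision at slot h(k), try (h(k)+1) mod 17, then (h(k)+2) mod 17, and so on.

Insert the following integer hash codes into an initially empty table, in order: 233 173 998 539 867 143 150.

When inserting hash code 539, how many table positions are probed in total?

3

233 hashes to 12; slot 12 is free => place at 12.
173 hashes to 3; slot 3 is free => place at 3.
998 hashes to 12; 12 taken => place at 13.
539 hashes to 12; 12,13 taken => place at 14.
867 hashes to 0; slot 0 is free => place at 0.
143 hashes to 7; slot 7 is free => place at 7.
150 hashes to 14; 14 taken => place at 15.
Table: [867, -, -, 173, -, -, -, 143, -, -, -, -, 233, 998, 539, 150, -]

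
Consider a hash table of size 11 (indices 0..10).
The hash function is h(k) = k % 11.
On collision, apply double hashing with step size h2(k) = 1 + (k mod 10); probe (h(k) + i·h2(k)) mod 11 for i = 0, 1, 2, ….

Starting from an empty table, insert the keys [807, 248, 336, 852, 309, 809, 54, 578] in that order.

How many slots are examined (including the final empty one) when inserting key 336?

Insert 807: h=4, slot 4 empty -> index 4.
Insert 248: h=6, slot 6 empty -> index 6.
Insert 336: h=6, h2=7, slot 6 occupied -> index 2.
Insert 852: h=5, slot 5 empty -> index 5.
Insert 309: h=1, slot 1 empty -> index 1.
Insert 809: h=6, h2=10, slots 6,5,4 occupied -> index 3.
Insert 54: h=10, slot 10 empty -> index 10.
Insert 578: h=6, h2=9, slots 6,4,2 occupied -> index 0.
Table: [578, 309, 336, 809, 807, 852, 248, -, -, -, 54]

2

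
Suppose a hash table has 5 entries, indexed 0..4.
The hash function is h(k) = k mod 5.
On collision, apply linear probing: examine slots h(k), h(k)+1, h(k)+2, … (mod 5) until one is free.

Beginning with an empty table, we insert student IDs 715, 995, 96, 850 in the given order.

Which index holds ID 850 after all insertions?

3

Insert 715: h=0, slot 0 empty => index 0.
Insert 995: h=0, slot 0 occupied => index 1.
Insert 96: h=1, slot 1 occupied => index 2.
Insert 850: h=0, slots 0,1,2 occupied => index 3.
Table: [715, 995, 96, 850, —]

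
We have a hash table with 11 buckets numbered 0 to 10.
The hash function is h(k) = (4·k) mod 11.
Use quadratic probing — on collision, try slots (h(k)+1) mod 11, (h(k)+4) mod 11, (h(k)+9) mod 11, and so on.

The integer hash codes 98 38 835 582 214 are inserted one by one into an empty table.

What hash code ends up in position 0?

98: h=7 => slot 7
38: h=9 => slot 9
835: h=7, probe 7,8 => slot 8
582: h=7, probe 7,8,0 => slot 0
214: h=9, probe 9,10 => slot 10
Table: [582, _, _, _, _, _, _, 98, 835, 38, 214]

582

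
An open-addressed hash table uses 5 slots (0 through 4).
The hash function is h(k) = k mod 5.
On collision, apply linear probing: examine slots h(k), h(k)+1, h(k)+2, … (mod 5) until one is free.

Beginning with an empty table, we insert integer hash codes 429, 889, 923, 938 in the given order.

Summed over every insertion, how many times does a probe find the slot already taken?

Insert 429: h=4, slot 4 empty => index 4.
Insert 889: h=4, slot 4 occupied => index 0.
Insert 923: h=3, slot 3 empty => index 3.
Insert 938: h=3, slots 3,4,0 occupied => index 1.
Table: [889, 938, ∅, 923, 429]

4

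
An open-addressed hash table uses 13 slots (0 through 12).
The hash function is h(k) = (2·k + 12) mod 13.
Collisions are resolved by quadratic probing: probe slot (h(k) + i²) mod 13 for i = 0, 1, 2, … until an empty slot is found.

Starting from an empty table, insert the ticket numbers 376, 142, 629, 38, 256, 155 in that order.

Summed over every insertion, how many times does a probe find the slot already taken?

Insert 376: h=10, slot 10 empty -> index 10.
Insert 142: h=10, slot 10 occupied -> index 11.
Insert 629: h=9, slot 9 empty -> index 9.
Insert 38: h=10, slots 10,11 occupied -> index 1.
Insert 256: h=4, slot 4 empty -> index 4.
Insert 155: h=10, slots 10,11,1 occupied -> index 6.
Table: [—, 38, —, —, 256, —, 155, —, —, 629, 376, 142, —]

6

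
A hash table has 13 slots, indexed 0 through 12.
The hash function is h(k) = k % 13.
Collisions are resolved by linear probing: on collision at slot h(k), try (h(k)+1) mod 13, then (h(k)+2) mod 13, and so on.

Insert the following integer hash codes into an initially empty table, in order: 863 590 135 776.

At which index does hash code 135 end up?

7

Insert 863: h=5, slot 5 empty → index 5.
Insert 590: h=5, slot 5 occupied → index 6.
Insert 135: h=5, slots 5,6 occupied → index 7.
Insert 776: h=9, slot 9 empty → index 9.
Table: [∅, ∅, ∅, ∅, ∅, 863, 590, 135, ∅, 776, ∅, ∅, ∅]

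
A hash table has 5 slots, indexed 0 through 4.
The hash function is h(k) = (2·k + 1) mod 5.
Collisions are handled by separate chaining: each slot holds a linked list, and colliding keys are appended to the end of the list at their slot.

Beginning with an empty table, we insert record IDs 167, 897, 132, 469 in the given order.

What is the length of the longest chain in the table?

167 → bucket 0
897 → bucket 0 (collision)
132 → bucket 0 (collision)
469 → bucket 4
Final buckets:
0: 167 -> 897 -> 132
1: ∅
2: ∅
3: ∅
4: 469

3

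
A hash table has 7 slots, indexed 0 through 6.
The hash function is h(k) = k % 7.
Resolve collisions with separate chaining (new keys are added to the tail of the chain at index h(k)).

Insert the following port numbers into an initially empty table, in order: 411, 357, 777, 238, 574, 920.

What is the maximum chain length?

411 → bucket 5
357 → bucket 0
777 → bucket 0 (collision)
238 → bucket 0 (collision)
574 → bucket 0 (collision)
920 → bucket 3
Final buckets:
0: 357 -> 777 -> 238 -> 574
1: —
2: —
3: 920
4: —
5: 411
6: —

4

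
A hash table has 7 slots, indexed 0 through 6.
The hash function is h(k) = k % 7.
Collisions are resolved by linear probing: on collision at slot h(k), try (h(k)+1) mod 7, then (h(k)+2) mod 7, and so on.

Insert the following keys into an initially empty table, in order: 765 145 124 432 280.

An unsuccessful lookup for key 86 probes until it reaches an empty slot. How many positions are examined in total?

Insert 765: h=2, slot 2 empty -> index 2.
Insert 145: h=5, slot 5 empty -> index 5.
Insert 124: h=5, slot 5 occupied -> index 6.
Insert 432: h=5, slots 5,6 occupied -> index 0.
Insert 280: h=0, slot 0 occupied -> index 1.
Table: [432, 280, 765, ., ., 145, 124]
Lookup 86: h=2, probe 2,3 → slot 3 empty, not found.

2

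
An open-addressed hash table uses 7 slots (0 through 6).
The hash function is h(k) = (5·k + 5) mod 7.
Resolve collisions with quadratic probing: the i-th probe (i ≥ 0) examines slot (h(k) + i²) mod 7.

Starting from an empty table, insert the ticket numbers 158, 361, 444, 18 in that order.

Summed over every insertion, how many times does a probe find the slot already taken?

3

Insert 158: h=4, slot 4 empty -> index 4.
Insert 361: h=4, slot 4 occupied -> index 5.
Insert 444: h=6, slot 6 empty -> index 6.
Insert 18: h=4, slots 4,5 occupied -> index 1.
Table: [_, 18, _, _, 158, 361, 444]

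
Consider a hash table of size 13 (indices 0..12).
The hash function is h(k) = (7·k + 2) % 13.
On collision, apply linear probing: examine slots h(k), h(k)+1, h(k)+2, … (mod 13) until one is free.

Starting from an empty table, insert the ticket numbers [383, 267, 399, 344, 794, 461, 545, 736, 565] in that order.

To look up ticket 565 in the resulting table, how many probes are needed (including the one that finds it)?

7

Insert 383: h=5, slot 5 empty => index 5.
Insert 267: h=12, slot 12 empty => index 12.
Insert 399: h=0, slot 0 empty => index 0.
Insert 344: h=5, slot 5 occupied => index 6.
Insert 794: h=9, slot 9 empty => index 9.
Insert 461: h=5, slots 5,6 occupied => index 7.
Insert 545: h=8, slot 8 empty => index 8.
Insert 736: h=6, slots 6,7,8,9 occupied => index 10.
Insert 565: h=5, slots 5,6,7,8,9,10 occupied => index 11.
Table: [399, ., ., ., ., 383, 344, 461, 545, 794, 736, 565, 267]
Lookup 565: h=5, probe 5,6,7,8,9,10,11 → found at 11.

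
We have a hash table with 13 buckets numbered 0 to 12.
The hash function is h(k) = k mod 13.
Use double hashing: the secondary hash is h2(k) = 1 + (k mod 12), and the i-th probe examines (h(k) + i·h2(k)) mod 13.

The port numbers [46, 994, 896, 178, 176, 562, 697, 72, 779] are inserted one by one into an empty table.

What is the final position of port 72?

46: h=7 → slot 7
994: h=6 → slot 6
896: h=12 → slot 12
178: h=9 → slot 9
176: h=7, h2=9, probe 7,3 → slot 3
562: h=3, h2=11, probe 3,1 → slot 1
697: h=8 → slot 8
72: h=7, h2=1, probe 7,8,9,10 → slot 10
779: h=12, h2=12, probe 12,11 → slot 11
Table: [_, 562, _, 176, _, _, 994, 46, 697, 178, 72, 779, 896]

10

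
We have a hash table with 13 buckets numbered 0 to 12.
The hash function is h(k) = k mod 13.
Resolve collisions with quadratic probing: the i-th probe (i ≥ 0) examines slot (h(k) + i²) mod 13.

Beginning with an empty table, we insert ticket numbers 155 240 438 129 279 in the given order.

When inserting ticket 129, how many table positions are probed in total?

155: h=12 -> slot 12
240: h=6 -> slot 6
438: h=9 -> slot 9
129: h=12, probe 12,0 -> slot 0
279: h=6, probe 6,7 -> slot 7
Table: [129, —, —, —, —, —, 240, 279, —, 438, —, —, 155]

2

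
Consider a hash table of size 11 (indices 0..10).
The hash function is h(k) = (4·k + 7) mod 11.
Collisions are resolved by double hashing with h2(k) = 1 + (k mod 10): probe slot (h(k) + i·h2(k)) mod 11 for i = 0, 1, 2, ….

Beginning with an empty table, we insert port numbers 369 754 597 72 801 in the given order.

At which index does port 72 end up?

369: h=9 -> slot 9
754: h=9, h2=5, probe 9,3 -> slot 3
597: h=8 -> slot 8
72: h=9, h2=3, probe 9,1 -> slot 1
801: h=10 -> slot 10
Table: [_, 72, _, 754, _, _, _, _, 597, 369, 801]

1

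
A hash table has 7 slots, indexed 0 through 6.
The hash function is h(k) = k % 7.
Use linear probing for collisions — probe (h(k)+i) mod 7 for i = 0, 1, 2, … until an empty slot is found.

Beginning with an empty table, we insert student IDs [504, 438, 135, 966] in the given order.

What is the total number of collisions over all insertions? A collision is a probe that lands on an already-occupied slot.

Insert 504: h=0, slot 0 empty → index 0.
Insert 438: h=4, slot 4 empty → index 4.
Insert 135: h=2, slot 2 empty → index 2.
Insert 966: h=0, slot 0 occupied → index 1.
Table: [504, 966, 135, _, 438, _, _]

1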